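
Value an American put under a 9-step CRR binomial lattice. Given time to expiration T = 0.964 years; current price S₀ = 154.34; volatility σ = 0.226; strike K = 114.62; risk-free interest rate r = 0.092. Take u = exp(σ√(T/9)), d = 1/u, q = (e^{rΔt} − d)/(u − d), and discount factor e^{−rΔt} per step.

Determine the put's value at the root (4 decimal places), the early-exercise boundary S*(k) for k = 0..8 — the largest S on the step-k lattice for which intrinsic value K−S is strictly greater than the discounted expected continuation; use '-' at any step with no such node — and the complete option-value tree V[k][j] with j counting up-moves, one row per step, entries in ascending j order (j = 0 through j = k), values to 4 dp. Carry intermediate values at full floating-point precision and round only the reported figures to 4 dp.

price = 0.5339
boundary = - - - - - - 99.0246 91.9646 99.0246
tree:
0.5339
0.9943 0.1644
1.8193 0.3329 0.0286
3.2586 0.6669 0.0639 0.0000
5.6868 1.3178 0.1429 0.0000 0.0000
9.6099 2.5589 0.3196 0.0000 0.0000 0.0000
15.5954 4.8544 0.7147 0.0000 0.0000 0.0000 0.0000
22.6554 8.9148 1.5984 0.0000 0.0000 0.0000 0.0000 0.0000
29.2121 15.5954 3.5744 0.0000 0.0000 0.0000 0.0000 0.0000 0.0000
35.3013 22.6554 7.9934 0.0000 0.0000 0.0000 0.0000 0.0000 0.0000 0.0000

Δt=0.10711  u=1.07677  d=0.92870  q=0.54840  discount=0.99019
step 9 (expiry): payoffs max(K−S,0) = 35.3013 22.6554 7.9934 0.0000 0.0000 0.0000 0.0000 0.0000 0.0000 0.0000
step 8: (k=8,j=0): S=85.4079, (K−S)⁺=29.2121, hold=28.0881 ⇒ V=29.2121 exercise | (k=8,j=1): S=99.0246, (K−S)⁺=15.5954, hold=14.4714 ⇒ V=15.5954 exercise | (k=8,j=2): S=114.8123, (K−S)⁺=0.0000, hold=3.5744 ⇒ V=3.5744 continue | (k=8,j=3): S=133.1170, (K−S)⁺=0.0000, hold=0.0000 ⇒ V=0.0000 continue | (k=8,j=4): S=154.3400, (K−S)⁺=0.0000, hold=0.0000 ⇒ V=0.0000 continue | (k=8,j=5): S=178.9467, (K−S)⁺=0.0000, hold=0.0000 ⇒ V=0.0000 continue | (k=8,j=6): S=207.4764, (K−S)⁺=0.0000, hold=0.0000 ⇒ V=0.0000 continue | (k=8,j=7): S=240.5547, (K−S)⁺=0.0000, hold=0.0000 ⇒ V=0.0000 continue | (k=8,j=8): S=278.9067, (K−S)⁺=0.0000, hold=0.0000 ⇒ V=0.0000 continue  boundary S*=99.0246
step 7: (k=7,j=0): S=91.9646, (K−S)⁺=22.6554, hold=21.5315 ⇒ V=22.6554 exercise | (k=7,j=1): S=106.6266, (K−S)⁺=7.9934, hold=8.9148 ⇒ V=8.9148 continue | (k=7,j=2): S=123.6263, (K−S)⁺=0.0000, hold=1.5984 ⇒ V=1.5984 continue | (k=7,j=3): S=143.3362, (K−S)⁺=0.0000, hold=0.0000 ⇒ V=0.0000 continue | (k=7,j=4): S=166.1885, (K−S)⁺=0.0000, hold=0.0000 ⇒ V=0.0000 continue | (k=7,j=5): S=192.6842, (K−S)⁺=0.0000, hold=0.0000 ⇒ V=0.0000 continue | (k=7,j=6): S=223.4042, (K−S)⁺=0.0000, hold=0.0000 ⇒ V=0.0000 continue | (k=7,j=7): S=259.0218, (K−S)⁺=0.0000, hold=0.0000 ⇒ V=0.0000 continue  boundary S*=91.9646
step 6: (k=6,j=0): S=99.0246, (K−S)⁺=15.5954, hold=14.9718 ⇒ V=15.5954 exercise | (k=6,j=1): S=114.8123, (K−S)⁺=0.0000, hold=4.8544 ⇒ V=4.8544 continue | (k=6,j=2): S=133.1170, (K−S)⁺=0.0000, hold=0.7147 ⇒ V=0.7147 continue | (k=6,j=3): S=154.3400, (K−S)⁺=0.0000, hold=0.0000 ⇒ V=0.0000 continue | (k=6,j=4): S=178.9467, (K−S)⁺=0.0000, hold=0.0000 ⇒ V=0.0000 continue | (k=6,j=5): S=207.4764, (K−S)⁺=0.0000, hold=0.0000 ⇒ V=0.0000 continue | (k=6,j=6): S=240.5547, (K−S)⁺=0.0000, hold=0.0000 ⇒ V=0.0000 continue  boundary S*=99.0246
step 5: (k=5,j=0): S=106.6266, (K−S)⁺=7.9934, hold=9.6099 ⇒ V=9.6099 continue | (k=5,j=1): S=123.6263, (K−S)⁺=0.0000, hold=2.5589 ⇒ V=2.5589 continue | (k=5,j=2): S=143.3362, (K−S)⁺=0.0000, hold=0.3196 ⇒ V=0.3196 continue | (k=5,j=3): S=166.1885, (K−S)⁺=0.0000, hold=0.0000 ⇒ V=0.0000 continue | (k=5,j=4): S=192.6842, (K−S)⁺=0.0000, hold=0.0000 ⇒ V=0.0000 continue | (k=5,j=5): S=223.4042, (K−S)⁺=0.0000, hold=0.0000 ⇒ V=0.0000 continue  boundary S*=-
step 4: (k=4,j=0): S=114.8123, (K−S)⁺=0.0000, hold=5.6868 ⇒ V=5.6868 continue | (k=4,j=1): S=133.1170, (K−S)⁺=0.0000, hold=1.3178 ⇒ V=1.3178 continue | (k=4,j=2): S=154.3400, (K−S)⁺=0.0000, hold=0.1429 ⇒ V=0.1429 continue | (k=4,j=3): S=178.9467, (K−S)⁺=0.0000, hold=0.0000 ⇒ V=0.0000 continue | (k=4,j=4): S=207.4764, (K−S)⁺=0.0000, hold=0.0000 ⇒ V=0.0000 continue  boundary S*=-
step 3: (k=3,j=0): S=123.6263, (K−S)⁺=0.0000, hold=3.2586 ⇒ V=3.2586 continue | (k=3,j=1): S=143.3362, (K−S)⁺=0.0000, hold=0.6669 ⇒ V=0.6669 continue | (k=3,j=2): S=166.1885, (K−S)⁺=0.0000, hold=0.0639 ⇒ V=0.0639 continue | (k=3,j=3): S=192.6842, (K−S)⁺=0.0000, hold=0.0000 ⇒ V=0.0000 continue  boundary S*=-
step 2: (k=2,j=0): S=133.1170, (K−S)⁺=0.0000, hold=1.8193 ⇒ V=1.8193 continue | (k=2,j=1): S=154.3400, (K−S)⁺=0.0000, hold=0.3329 ⇒ V=0.3329 continue | (k=2,j=2): S=178.9467, (K−S)⁺=0.0000, hold=0.0286 ⇒ V=0.0286 continue  boundary S*=-
step 1: (k=1,j=0): S=143.3362, (K−S)⁺=0.0000, hold=0.9943 ⇒ V=0.9943 continue | (k=1,j=1): S=166.1885, (K−S)⁺=0.0000, hold=0.1644 ⇒ V=0.1644 continue  boundary S*=-
step 0: (k=0,j=0): S=154.3400, (K−S)⁺=0.0000, hold=0.5339 ⇒ V=0.5339 continue  boundary S*=-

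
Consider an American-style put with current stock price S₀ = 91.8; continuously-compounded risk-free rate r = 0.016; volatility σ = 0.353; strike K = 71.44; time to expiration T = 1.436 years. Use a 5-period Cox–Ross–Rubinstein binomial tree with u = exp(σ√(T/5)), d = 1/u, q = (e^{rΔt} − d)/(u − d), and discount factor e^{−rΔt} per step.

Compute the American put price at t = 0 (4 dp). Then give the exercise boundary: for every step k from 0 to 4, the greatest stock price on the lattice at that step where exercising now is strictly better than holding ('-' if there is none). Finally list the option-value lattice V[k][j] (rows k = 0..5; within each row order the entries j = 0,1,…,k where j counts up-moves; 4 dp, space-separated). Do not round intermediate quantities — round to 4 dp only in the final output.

Δt=0.28720  u=1.20825  d=0.82764  q=0.46495  discount=0.99542
step 5 (expiry): payoffs max(K−S,0) = 35.7907 19.3963 0.0000 0.0000 0.0000 0.0000
step 4: (k=4,j=0): S=43.0734, (K−S)⁺=28.3666, hold=28.0390 ⇒ V=28.3666 exercise | (k=4,j=1): S=62.8820, (K−S)⁺=8.5580, hold=10.3305 ⇒ V=10.3305 continue | (k=4,j=2): S=91.8000, (K−S)⁺=0.0000, hold=0.0000 ⇒ V=0.0000 continue | (k=4,j=3): S=134.0168, (K−S)⁺=0.0000, hold=0.0000 ⇒ V=0.0000 continue | (k=4,j=4): S=195.6481, (K−S)⁺=0.0000, hold=0.0000 ⇒ V=0.0000 continue  boundary S*=43.0734
step 3: (k=3,j=0): S=52.0437, (K−S)⁺=19.3963, hold=19.8891 ⇒ V=19.8891 continue | (k=3,j=1): S=75.9774, (K−S)⁺=0.0000, hold=5.5020 ⇒ V=5.5020 continue | (k=3,j=2): S=110.9177, (K−S)⁺=0.0000, hold=0.0000 ⇒ V=0.0000 continue | (k=3,j=3): S=161.9263, (K−S)⁺=0.0000, hold=0.0000 ⇒ V=0.0000 continue  boundary S*=-
step 2: (k=2,j=0): S=62.8820, (K−S)⁺=8.5580, hold=13.1394 ⇒ V=13.1394 continue | (k=2,j=1): S=91.8000, (K−S)⁺=0.0000, hold=2.9304 ⇒ V=2.9304 continue | (k=2,j=2): S=134.0168, (K−S)⁺=0.0000, hold=0.0000 ⇒ V=0.0000 continue  boundary S*=-
step 1: (k=1,j=0): S=75.9774, (K−S)⁺=0.0000, hold=8.3542 ⇒ V=8.3542 continue | (k=1,j=1): S=110.9177, (K−S)⁺=0.0000, hold=1.5607 ⇒ V=1.5607 continue  boundary S*=-
step 0: (k=0,j=0): S=91.8000, (K−S)⁺=0.0000, hold=5.1718 ⇒ V=5.1718 continue  boundary S*=-

price = 5.1718
boundary = - - - - 43.0734
tree:
5.1718
8.3542 1.5607
13.1394 2.9304 0.0000
19.8891 5.5020 0.0000 0.0000
28.3666 10.3305 0.0000 0.0000 0.0000
35.7907 19.3963 0.0000 0.0000 0.0000 0.0000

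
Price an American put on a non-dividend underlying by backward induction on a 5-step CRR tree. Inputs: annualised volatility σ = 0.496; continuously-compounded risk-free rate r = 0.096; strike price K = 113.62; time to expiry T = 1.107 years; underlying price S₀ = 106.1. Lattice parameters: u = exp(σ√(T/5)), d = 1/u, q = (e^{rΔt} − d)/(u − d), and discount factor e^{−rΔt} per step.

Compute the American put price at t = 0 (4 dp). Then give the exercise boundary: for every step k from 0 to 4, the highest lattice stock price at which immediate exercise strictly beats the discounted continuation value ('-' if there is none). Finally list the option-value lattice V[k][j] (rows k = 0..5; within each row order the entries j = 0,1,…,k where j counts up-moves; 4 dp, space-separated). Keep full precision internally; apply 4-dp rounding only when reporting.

price = 21.7875
boundary = - - 66.5275 52.6797 66.5275
tree:
21.7875
32.6782 11.2995
47.0925 18.9660 3.7384
60.9403 30.7150 7.4515 0.0000
71.9056 47.0925 14.8526 0.0000 0.0000
80.5884 60.9403 29.6047 0.0000 0.0000 0.0000

params: Δt=0.22140 u=1.26287 d=0.79185 q=0.48753 e^(-rΔt)=0.97897
t_5 payoffs: 80.5884 60.9403 29.6047 0.0000 0.0000 0.0000
t_4: node(4,0) S=41.7144 payoff=71.9056 vs cont=69.5161 → 71.9056 [stop]  node(4,1) S=66.5275 payoff=47.0925 vs cont=44.7031 → 47.0925 [stop]  node(4,2) S=106.1000 payoff=7.5200 vs cont=14.8526 → 14.8526 [wait]  node(4,3) S=169.2115 payoff=0.0000 vs cont=0.0000 → 0.0000 [wait]  node(4,4) S=269.8636 payoff=0.0000 vs cont=0.0000 → 0.0000 [wait]  ⇒ S*(4)=66.5275
t_3: node(3,0) S=52.6797 payoff=60.9403 vs cont=58.5508 → 60.9403 [stop]  node(3,1) S=84.0153 payoff=29.6047 vs cont=30.7150 → 30.7150 [wait]  node(3,2) S=133.9901 payoff=0.0000 vs cont=7.4515 → 7.4515 [wait]  node(3,3) S=213.6914 payoff=0.0000 vs cont=0.0000 → 0.0000 [wait]  ⇒ S*(3)=52.6797
t_2: node(2,0) S=66.5275 payoff=47.0925 vs cont=45.2330 → 47.0925 [stop]  node(2,1) S=106.1000 payoff=7.5200 vs cont=18.9660 → 18.9660 [wait]  node(2,2) S=169.2115 payoff=0.0000 vs cont=3.7384 → 3.7384 [wait]  ⇒ S*(2)=66.5275
t_1: node(1,0) S=84.0153 payoff=29.6047 vs cont=32.6782 → 32.6782 [wait]  node(1,1) S=133.9901 payoff=0.0000 vs cont=11.2995 → 11.2995 [wait]  ⇒ S*(1)=-
t_0: node(0,0) S=106.1000 payoff=7.5200 vs cont=21.7875 → 21.7875 [wait]  ⇒ S*(0)=-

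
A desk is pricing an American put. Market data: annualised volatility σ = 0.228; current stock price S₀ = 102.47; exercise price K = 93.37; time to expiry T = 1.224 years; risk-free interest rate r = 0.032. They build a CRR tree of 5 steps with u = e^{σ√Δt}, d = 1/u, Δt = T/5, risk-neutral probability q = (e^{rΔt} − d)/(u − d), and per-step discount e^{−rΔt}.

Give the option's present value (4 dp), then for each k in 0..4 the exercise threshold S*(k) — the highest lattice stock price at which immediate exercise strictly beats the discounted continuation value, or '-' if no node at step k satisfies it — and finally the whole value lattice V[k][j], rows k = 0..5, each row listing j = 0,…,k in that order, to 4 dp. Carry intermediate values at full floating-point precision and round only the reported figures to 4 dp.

Δt=0.24480, u=1.11942, d=0.89332, q=0.50661, disc=e^(-rΔt)=0.99220
k=5 terminal: V=max(K-S,0) → 35.0742 20.3199 1.8313 0.0000 0.0000 0.0000
k=4: j=0 S=65.2573 intr=28.1127 cont=27.3842 V=28.1127[EX]; j=1 S=81.7735 intr=11.5965 cont=10.8679 V=11.5965[EX]; j=2 S=102.4700 intr=0.0000 cont=0.8965 V=0.8965[hold]; j=3 S=128.4046 intr=0.0000 cont=0.0000 V=0.0000[hold]; j=4 S=160.9032 intr=0.0000 cont=0.0000 V=0.0000[hold]  S*(4)=81.7735
k=3: j=0 S=73.0501 intr=20.3199 cont=19.5913 V=20.3199[EX]; j=1 S=91.5387 intr=1.8313 cont=6.1275 V=6.1275[hold]; j=2 S=114.7067 intr=0.0000 cont=0.4389 V=0.4389[hold]; j=3 S=143.7383 intr=0.0000 cont=0.0000 V=0.0000[hold]  S*(3)=73.0501
k=2: j=0 S=81.7735 intr=11.5965 cont=13.0274 V=13.0274[hold]; j=1 S=102.4700 intr=0.0000 cont=3.2203 V=3.2203[hold]; j=2 S=128.4046 intr=0.0000 cont=0.2148 V=0.2148[hold]  S*(2)=-
k=1: j=0 S=91.5387 intr=1.8313 cont=7.9961 V=7.9961[hold]; j=1 S=114.7067 intr=0.0000 cont=1.6844 V=1.6844[hold]  S*(1)=-
k=0: j=0 S=102.4700 intr=0.0000 cont=4.7611 V=4.7611[hold]  S*(0)=-

price = 4.7611
boundary = - - - 73.0501 81.7735
tree:
4.7611
7.9961 1.6844
13.0274 3.2203 0.2148
20.3199 6.1275 0.4389 0.0000
28.1127 11.5965 0.8965 0.0000 0.0000
35.0742 20.3199 1.8313 0.0000 0.0000 0.0000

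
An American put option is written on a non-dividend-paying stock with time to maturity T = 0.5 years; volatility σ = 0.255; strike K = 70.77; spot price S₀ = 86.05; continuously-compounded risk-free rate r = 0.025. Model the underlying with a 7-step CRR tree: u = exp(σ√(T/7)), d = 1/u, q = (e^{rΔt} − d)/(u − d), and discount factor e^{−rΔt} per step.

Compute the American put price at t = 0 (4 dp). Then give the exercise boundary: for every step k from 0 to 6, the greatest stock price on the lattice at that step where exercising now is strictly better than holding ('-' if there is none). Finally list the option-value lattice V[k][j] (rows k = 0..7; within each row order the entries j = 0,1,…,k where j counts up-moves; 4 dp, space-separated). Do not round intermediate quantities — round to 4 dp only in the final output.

Δt=0.07143, u=1.07053, d=0.93412, q=0.49607, disc=e^(-rΔt)=0.99822
k=7 terminal: V=max(K-S,0) → 17.3670 9.5686 0.6314 0.0000 0.0000 0.0000 0.0000 0.0000
k=6: j=0 S=57.1694 intr=13.6006 cont=13.4743 V=13.6006[EX]; j=1 S=65.5178 intr=5.2522 cont=5.1259 V=5.2522[EX]; j=2 S=75.0853 intr=0.0000 cont=0.3176 V=0.3176[hold]; j=3 S=86.0500 intr=0.0000 cont=0.0000 V=0.0000[hold]; j=4 S=98.6158 intr=0.0000 cont=0.0000 V=0.0000[hold]; j=5 S=113.0166 intr=0.0000 cont=0.0000 V=0.0000[hold]; j=6 S=129.5204 intr=0.0000 cont=0.0000 V=0.0000[hold]  S*(6)=65.5178
k=5: j=0 S=61.2014 intr=9.5686 cont=9.4423 V=9.5686[EX]; j=1 S=70.1386 intr=0.6314 cont=2.7993 V=2.7993[hold]; j=2 S=80.3809 intr=0.0000 cont=0.1598 V=0.1598[hold]; j=3 S=92.1189 intr=0.0000 cont=0.0000 V=0.0000[hold]; j=4 S=105.5710 intr=0.0000 cont=0.0000 V=0.0000[hold]; j=5 S=120.9874 intr=0.0000 cont=0.0000 V=0.0000[hold]  S*(5)=61.2014
k=4: j=0 S=65.5178 intr=5.2522 cont=6.1994 V=6.1994[hold]; j=1 S=75.0853 intr=0.0000 cont=1.4872 V=1.4872[hold]; j=2 S=86.0500 intr=0.0000 cont=0.0804 V=0.0804[hold]; j=3 S=98.6158 intr=0.0000 cont=0.0000 V=0.0000[hold]; j=4 S=113.0166 intr=0.0000 cont=0.0000 V=0.0000[hold]  S*(4)=-
k=3: j=0 S=70.1386 intr=0.6314 cont=3.8550 V=3.8550[hold]; j=1 S=80.3809 intr=0.0000 cont=0.7879 V=0.7879[hold]; j=2 S=92.1189 intr=0.0000 cont=0.0404 V=0.0404[hold]; j=3 S=105.5710 intr=0.0000 cont=0.0000 V=0.0000[hold]  S*(3)=-
k=2: j=0 S=75.0853 intr=0.0000 cont=2.3293 V=2.3293[hold]; j=1 S=86.0500 intr=0.0000 cont=0.4164 V=0.4164[hold]; j=2 S=98.6158 intr=0.0000 cont=0.0203 V=0.0203[hold]  S*(2)=-
k=1: j=0 S=80.3809 intr=0.0000 cont=1.3779 V=1.3779[hold]; j=1 S=92.1189 intr=0.0000 cont=0.2195 V=0.2195[hold]  S*(1)=-
k=0: j=0 S=86.0500 intr=0.0000 cont=0.8018 V=0.8018[hold]  S*(0)=-

price = 0.8018
boundary = - - - - - 61.2014 65.5178
tree:
0.8018
1.3779 0.2195
2.3293 0.4164 0.0203
3.8550 0.7879 0.0404 0.0000
6.1994 1.4872 0.0804 0.0000 0.0000
9.5686 2.7993 0.1598 0.0000 0.0000 0.0000
13.6006 5.2522 0.3176 0.0000 0.0000 0.0000 0.0000
17.3670 9.5686 0.6314 0.0000 0.0000 0.0000 0.0000 0.0000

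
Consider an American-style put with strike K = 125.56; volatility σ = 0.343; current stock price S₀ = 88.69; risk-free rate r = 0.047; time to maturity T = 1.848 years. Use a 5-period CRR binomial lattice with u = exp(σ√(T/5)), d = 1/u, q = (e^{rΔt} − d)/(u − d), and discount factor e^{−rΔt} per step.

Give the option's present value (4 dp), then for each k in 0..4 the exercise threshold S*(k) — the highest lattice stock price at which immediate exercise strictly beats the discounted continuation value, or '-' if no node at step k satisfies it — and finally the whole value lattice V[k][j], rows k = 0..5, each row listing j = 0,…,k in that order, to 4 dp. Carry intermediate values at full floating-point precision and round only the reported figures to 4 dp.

Δt=0.36960, u=1.23186, d=0.81178, q=0.48977, disc=e^(-rΔt)=0.98278
k=5 terminal: V=max(K-S,0) → 94.2944 78.1151 53.5632 16.3063 0.0000 0.0000
k=4: j=0 S=38.5148 intr=87.0452 cont=84.8829 V=87.0452[EX]; j=1 S=58.4455 intr=67.1145 cont=64.9522 V=67.1145[EX]; j=2 S=88.6900 intr=36.8700 cont=34.7077 V=36.8700[EX]; j=3 S=134.5854 intr=0.0000 cont=8.1767 V=8.1767[hold]; j=4 S=204.2308 intr=0.0000 cont=0.0000 V=0.0000[hold]  S*(4)=88.6900
k=3: j=0 S=47.4449 intr=78.1151 cont=75.9528 V=78.1151[EX]; j=1 S=71.9968 intr=53.5632 cont=51.4009 V=53.5632[EX]; j=2 S=109.2537 intr=16.3063 cont=22.4239 V=22.4239[hold]; j=3 S=165.7905 intr=0.0000 cont=4.1001 V=4.1001[hold]  S*(3)=71.9968
k=2: j=0 S=58.4455 intr=67.1145 cont=64.9522 V=67.1145[EX]; j=1 S=88.6900 intr=36.8700 cont=37.6524 V=37.6524[hold]; j=2 S=134.5854 intr=0.0000 cont=13.2179 V=13.2179[hold]  S*(2)=58.4455
k=1: j=0 S=71.9968 intr=53.5632 cont=51.7775 V=53.5632[EX]; j=1 S=109.2537 intr=16.3063 cont=25.2428 V=25.2428[hold]  S*(1)=71.9968
k=0: j=0 S=88.6900 intr=36.8700 cont=39.0092 V=39.0092[hold]  S*(0)=-

price = 39.0092
boundary = - 71.9968 58.4455 71.9968 88.6900
tree:
39.0092
53.5632 25.2428
67.1145 37.6524 13.2179
78.1151 53.5632 22.4239 4.1001
87.0452 67.1145 36.8700 8.1767 0.0000
94.2944 78.1151 53.5632 16.3063 0.0000 0.0000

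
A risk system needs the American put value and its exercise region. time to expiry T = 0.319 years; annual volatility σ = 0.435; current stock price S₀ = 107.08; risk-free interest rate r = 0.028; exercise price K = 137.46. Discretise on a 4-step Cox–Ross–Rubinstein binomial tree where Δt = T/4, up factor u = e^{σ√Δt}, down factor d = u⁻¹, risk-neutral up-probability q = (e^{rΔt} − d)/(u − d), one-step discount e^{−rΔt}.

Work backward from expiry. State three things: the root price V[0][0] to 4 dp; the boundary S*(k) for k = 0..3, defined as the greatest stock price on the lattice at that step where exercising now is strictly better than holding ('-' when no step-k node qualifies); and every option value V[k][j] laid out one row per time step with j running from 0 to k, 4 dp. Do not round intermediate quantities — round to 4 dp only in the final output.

Δt=0.07975  u=1.13071  d=0.88440  q=0.47840  discount=0.99777
step 4 (expiry): payoffs max(K−S,0) = 71.9502 53.7057 30.3800 0.5581 0.0000
step 3: (k=3,j=0): S=74.0724, (K−S)⁺=63.3876, hold=63.0809 ⇒ V=63.3876 exercise | (k=3,j=1): S=94.7017, (K−S)⁺=42.7583, hold=42.4517 ⇒ V=42.7583 exercise | (k=3,j=2): S=121.0762, (K−S)⁺=16.3838, hold=16.0772 ⇒ V=16.3838 exercise | (k=3,j=3): S=154.7961, (K−S)⁺=0.0000, hold=0.2905 ⇒ V=0.2905 continue  boundary S*=121.0762
step 2: (k=2,j=0): S=83.7543, (K−S)⁺=53.7057, hold=53.3991 ⇒ V=53.7057 exercise | (k=2,j=1): S=107.0800, (K−S)⁺=30.3800, hold=30.0734 ⇒ V=30.3800 exercise | (k=2,j=2): S=136.9019, (K−S)⁺=0.5581, hold=8.6653 ⇒ V=8.6653 continue  boundary S*=107.0800
step 1: (k=1,j=0): S=94.7017, (K−S)⁺=42.7583, hold=42.4517 ⇒ V=42.7583 exercise | (k=1,j=1): S=121.0762, (K−S)⁺=16.3838, hold=19.9470 ⇒ V=19.9470 continue  boundary S*=94.7017
step 0: (k=0,j=0): S=107.0800, (K−S)⁺=30.3800, hold=31.7743 ⇒ V=31.7743 continue  boundary S*=-

price = 31.7743
boundary = - 94.7017 107.0800 121.0762
tree:
31.7743
42.7583 19.9470
53.7057 30.3800 8.6653
63.3876 42.7583 16.3838 0.2905
71.9502 53.7057 30.3800 0.5581 0.0000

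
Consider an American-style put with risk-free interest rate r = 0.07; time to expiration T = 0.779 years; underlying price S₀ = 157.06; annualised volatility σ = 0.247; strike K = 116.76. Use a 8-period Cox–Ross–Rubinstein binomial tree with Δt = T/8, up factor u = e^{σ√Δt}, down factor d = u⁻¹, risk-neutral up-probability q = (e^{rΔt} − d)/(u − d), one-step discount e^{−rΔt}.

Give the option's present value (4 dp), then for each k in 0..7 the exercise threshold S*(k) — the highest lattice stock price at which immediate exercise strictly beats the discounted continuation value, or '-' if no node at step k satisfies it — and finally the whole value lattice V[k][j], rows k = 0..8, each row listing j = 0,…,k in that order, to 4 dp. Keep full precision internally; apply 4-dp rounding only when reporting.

Δt=0.09738  u=1.08012  d=0.92582  q=0.52507  discount=0.99321
step 8 (expiry): payoffs max(K−S,0) = 31.9836 17.8540 1.3694 0.0000 0.0000 0.0000 0.0000 0.0000 0.0000
step 7: (k=7,j=0): S=91.5691, (K−S)⁺=25.1909, hold=24.3977 ⇒ V=25.1909 exercise | (k=7,j=1): S=106.8308, (K−S)⁺=9.9292, hold=9.1360 ⇒ V=9.9292 exercise | (k=7,j=2): S=124.6362, (K−S)⁺=0.0000, hold=0.6460 ⇒ V=0.6460 continue | (k=7,j=3): S=145.4092, (K−S)⁺=0.0000, hold=0.0000 ⇒ V=0.0000 continue | (k=7,j=4): S=169.6443, (K−S)⁺=0.0000, hold=0.0000 ⇒ V=0.0000 continue | (k=7,j=5): S=197.9188, (K−S)⁺=0.0000, hold=0.0000 ⇒ V=0.0000 continue | (k=7,j=6): S=230.9057, (K−S)⁺=0.0000, hold=0.0000 ⇒ V=0.0000 continue | (k=7,j=7): S=269.3904, (K−S)⁺=0.0000, hold=0.0000 ⇒ V=0.0000 continue  boundary S*=106.8308
step 6: (k=6,j=0): S=98.9060, (K−S)⁺=17.8540, hold=17.0608 ⇒ V=17.8540 exercise | (k=6,j=1): S=115.3906, (K−S)⁺=1.3694, hold=5.0205 ⇒ V=5.0205 continue | (k=6,j=2): S=134.6226, (K−S)⁺=0.0000, hold=0.3047 ⇒ V=0.3047 continue | (k=6,j=3): S=157.0600, (K−S)⁺=0.0000, hold=0.0000 ⇒ V=0.0000 continue | (k=6,j=4): S=183.2370, (K−S)⁺=0.0000, hold=0.0000 ⇒ V=0.0000 continue | (k=6,j=5): S=213.7769, (K−S)⁺=0.0000, hold=0.0000 ⇒ V=0.0000 continue | (k=6,j=6): S=249.4069, (K−S)⁺=0.0000, hold=0.0000 ⇒ V=0.0000 continue  boundary S*=98.9060
step 5: (k=5,j=0): S=106.8308, (K−S)⁺=9.9292, hold=11.0401 ⇒ V=11.0401 continue | (k=5,j=1): S=124.6362, (K−S)⁺=0.0000, hold=2.5271 ⇒ V=2.5271 continue | (k=5,j=2): S=145.4092, (K−S)⁺=0.0000, hold=0.1437 ⇒ V=0.1437 continue | (k=5,j=3): S=169.6443, (K−S)⁺=0.0000, hold=0.0000 ⇒ V=0.0000 continue | (k=5,j=4): S=197.9188, (K−S)⁺=0.0000, hold=0.0000 ⇒ V=0.0000 continue | (k=5,j=5): S=230.9057, (K−S)⁺=0.0000, hold=0.0000 ⇒ V=0.0000 continue  boundary S*=-
step 4: (k=4,j=0): S=115.3906, (K−S)⁺=1.3694, hold=6.5256 ⇒ V=6.5256 continue | (k=4,j=1): S=134.6226, (K−S)⁺=0.0000, hold=1.2670 ⇒ V=1.2670 continue | (k=4,j=2): S=157.0600, (K−S)⁺=0.0000, hold=0.0678 ⇒ V=0.0678 continue | (k=4,j=3): S=183.2370, (K−S)⁺=0.0000, hold=0.0000 ⇒ V=0.0000 continue | (k=4,j=4): S=213.7769, (K−S)⁺=0.0000, hold=0.0000 ⇒ V=0.0000 continue  boundary S*=-
step 3: (k=3,j=0): S=124.6362, (K−S)⁺=0.0000, hold=3.7389 ⇒ V=3.7389 continue | (k=3,j=1): S=145.4092, (K−S)⁺=0.0000, hold=0.6330 ⇒ V=0.6330 continue | (k=3,j=2): S=169.6443, (K−S)⁺=0.0000, hold=0.0320 ⇒ V=0.0320 continue | (k=3,j=3): S=197.9188, (K−S)⁺=0.0000, hold=0.0000 ⇒ V=0.0000 continue  boundary S*=-
step 2: (k=2,j=0): S=134.6226, (K−S)⁺=0.0000, hold=2.0938 ⇒ V=2.0938 continue | (k=2,j=1): S=157.0600, (K−S)⁺=0.0000, hold=0.3153 ⇒ V=0.3153 continue | (k=2,j=2): S=183.2370, (K−S)⁺=0.0000, hold=0.0151 ⇒ V=0.0151 continue  boundary S*=-
step 1: (k=1,j=0): S=145.4092, (K−S)⁺=0.0000, hold=1.1521 ⇒ V=1.1521 continue | (k=1,j=1): S=169.6443, (K−S)⁺=0.0000, hold=0.1566 ⇒ V=0.1566 continue  boundary S*=-
step 0: (k=0,j=0): S=157.0600, (K−S)⁺=0.0000, hold=0.6251 ⇒ V=0.6251 continue  boundary S*=-

price = 0.6251
boundary = - - - - - - 98.9060 106.8308
tree:
0.6251
1.1521 0.1566
2.0938 0.3153 0.0151
3.7389 0.6330 0.0320 0.0000
6.5256 1.2670 0.0678 0.0000 0.0000
11.0401 2.5271 0.1437 0.0000 0.0000 0.0000
17.8540 5.0205 0.3047 0.0000 0.0000 0.0000 0.0000
25.1909 9.9292 0.6460 0.0000 0.0000 0.0000 0.0000 0.0000
31.9836 17.8540 1.3694 0.0000 0.0000 0.0000 0.0000 0.0000 0.0000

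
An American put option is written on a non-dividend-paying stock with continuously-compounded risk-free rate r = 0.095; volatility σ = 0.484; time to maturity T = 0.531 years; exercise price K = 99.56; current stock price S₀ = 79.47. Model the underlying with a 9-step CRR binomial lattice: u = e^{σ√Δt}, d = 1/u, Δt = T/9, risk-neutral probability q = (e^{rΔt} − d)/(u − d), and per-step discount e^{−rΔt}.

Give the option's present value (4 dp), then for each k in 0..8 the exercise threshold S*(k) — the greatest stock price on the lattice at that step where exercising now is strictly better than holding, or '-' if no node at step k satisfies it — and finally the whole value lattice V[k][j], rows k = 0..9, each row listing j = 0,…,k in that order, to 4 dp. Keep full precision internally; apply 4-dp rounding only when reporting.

price = 22.8158
boundary = - - 62.8187 55.8511 62.8187 70.6555 62.8187 70.6555 79.4700
tree:
22.8158
29.3664 16.3786
36.7413 22.1611 10.6535
43.7089 29.0381 15.3829 5.9398
49.9036 36.7413 21.4934 9.3112 2.5608
55.4113 43.7089 28.9045 14.1616 4.4586 0.6497
60.3081 49.9036 36.7413 20.7325 7.6053 1.2926 0.0000
64.6617 55.4113 43.7089 28.9045 12.6142 2.5713 0.0000 0.0000
68.5325 60.3081 49.9036 36.7413 20.0900 5.1152 0.0000 0.0000 0.0000
71.9739 64.6617 55.4113 43.7089 28.9045 10.1759 0.0000 0.0000 0.0000 0.0000

Δt=0.05900, u=1.12475, d=0.88908, q=0.49449, disc=e^(-rΔt)=0.99441
k=9 terminal: V=max(K-S,0) → 71.9739 64.6617 55.4113 43.7089 28.9045 10.1759 0.0000 0.0000 0.0000 0.0000
k=8: j=0 S=31.0275 intr=68.5325 cont=67.9760 V=68.5325[EX]; j=1 S=39.2519 intr=60.3081 cont=59.7516 V=60.3081[EX]; j=2 S=49.6564 intr=49.9036 cont=49.3471 V=49.9036[EX]; j=3 S=62.8187 intr=36.7413 cont=36.1848 V=36.7413[EX]; j=4 S=79.4700 intr=20.0900 cont=19.5335 V=20.0900[EX]; j=5 S=100.5350 intr=0.0000 cont=5.1152 V=5.1152[hold]; j=6 S=127.1837 intr=0.0000 cont=0.0000 V=0.0000[hold]; j=7 S=160.8961 intr=0.0000 cont=0.0000 V=0.0000[hold]; j=8 S=203.5446 intr=0.0000 cont=0.0000 V=0.0000[hold]  S*(8)=79.4700
k=7: j=0 S=34.8983 intr=64.6617 cont=64.1053 V=64.6617[EX]; j=1 S=44.1487 intr=55.4113 cont=54.8548 V=55.4113[EX]; j=2 S=55.8511 intr=43.7089 cont=43.1524 V=43.7089[EX]; j=3 S=70.6555 intr=28.9045 cont=28.3480 V=28.9045[EX]; j=4 S=89.3841 intr=10.1759 cont=12.6142 V=12.6142[hold]; j=5 S=113.0770 intr=0.0000 cont=2.5713 V=2.5713[hold]; j=6 S=143.0502 intr=0.0000 cont=0.0000 V=0.0000[hold]; j=7 S=180.9683 intr=0.0000 cont=0.0000 V=0.0000[hold]  S*(7)=70.6555
k=6: j=0 S=39.2519 intr=60.3081 cont=59.7516 V=60.3081[EX]; j=1 S=49.6564 intr=49.9036 cont=49.3471 V=49.9036[EX]; j=2 S=62.8187 intr=36.7413 cont=36.1848 V=36.7413[EX]; j=3 S=79.4700 intr=20.0900 cont=20.7325 V=20.7325[hold]; j=4 S=100.5350 intr=0.0000 cont=7.6053 V=7.6053[hold]; j=5 S=127.1837 intr=0.0000 cont=1.2926 V=1.2926[hold]; j=6 S=160.8961 intr=0.0000 cont=0.0000 V=0.0000[hold]  S*(6)=62.8187
k=5: j=0 S=44.1487 intr=55.4113 cont=54.8548 V=55.4113[EX]; j=1 S=55.8511 intr=43.7089 cont=43.1524 V=43.7089[EX]; j=2 S=70.6555 intr=28.9045 cont=28.6639 V=28.9045[EX]; j=3 S=89.3841 intr=10.1759 cont=14.1616 V=14.1616[hold]; j=4 S=113.0770 intr=0.0000 cont=4.4586 V=4.4586[hold]; j=5 S=143.0502 intr=0.0000 cont=0.6497 V=0.6497[hold]  S*(5)=70.6555
k=4: j=0 S=49.6564 intr=49.9036 cont=49.3471 V=49.9036[EX]; j=1 S=62.8187 intr=36.7413 cont=36.1848 V=36.7413[EX]; j=2 S=79.4700 intr=20.0900 cont=21.4934 V=21.4934[hold]; j=3 S=100.5350 intr=0.0000 cont=9.3112 V=9.3112[hold]; j=4 S=127.1837 intr=0.0000 cont=2.5608 V=2.5608[hold]  S*(4)=62.8187
k=3: j=0 S=55.8511 intr=43.7089 cont=43.1524 V=43.7089[EX]; j=1 S=70.6555 intr=28.9045 cont=29.0381 V=29.0381[hold]; j=2 S=89.3841 intr=10.1759 cont=15.3829 V=15.3829[hold]; j=3 S=113.0770 intr=0.0000 cont=5.9398 V=5.9398[hold]  S*(3)=55.8511
k=2: j=0 S=62.8187 intr=36.7413 cont=36.2505 V=36.7413[EX]; j=1 S=79.4700 intr=20.0900 cont=22.1611 V=22.1611[hold]; j=2 S=100.5350 intr=0.0000 cont=10.6535 V=10.6535[hold]  S*(2)=62.8187
k=1: j=0 S=70.6555 intr=28.9045 cont=29.3664 V=29.3664[hold]; j=1 S=89.3841 intr=10.1759 cont=16.3786 V=16.3786[hold]  S*(1)=-
k=0: j=0 S=79.4700 intr=20.0900 cont=22.8158 V=22.8158[hold]  S*(0)=-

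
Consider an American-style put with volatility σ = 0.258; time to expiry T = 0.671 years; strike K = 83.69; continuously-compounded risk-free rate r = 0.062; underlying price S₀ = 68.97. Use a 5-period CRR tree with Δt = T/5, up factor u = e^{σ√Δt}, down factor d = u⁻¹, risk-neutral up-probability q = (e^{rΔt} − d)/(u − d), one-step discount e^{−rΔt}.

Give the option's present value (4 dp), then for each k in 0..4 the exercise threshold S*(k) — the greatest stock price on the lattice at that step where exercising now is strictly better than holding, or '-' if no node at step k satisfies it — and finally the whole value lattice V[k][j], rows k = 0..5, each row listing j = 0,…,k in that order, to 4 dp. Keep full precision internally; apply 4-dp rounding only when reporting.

Δt=0.13420, u=1.09912, d=0.90982, q=0.52052, disc=e^(-rΔt)=0.99171
k=5 terminal: V=max(K-S,0) → 40.6942 31.7479 20.9401 7.8834 0.0000 0.0000
k=4: j=0 S=47.2577 intr=36.4323 cont=35.7388 V=36.4323[EX]; j=1 S=57.0908 intr=26.5992 cont=25.9057 V=26.5992[EX]; j=2 S=68.9700 intr=14.7200 cont=14.0266 V=14.7200[EX]; j=3 S=83.3209 intr=0.3691 cont=3.7486 V=3.7486[hold]; j=4 S=100.6579 intr=0.0000 cont=0.0000 V=0.0000[hold]  S*(4)=68.9700
k=3: j=0 S=51.9421 intr=31.7479 cont=31.0544 V=31.7479[EX]; j=1 S=62.7499 intr=20.9401 cont=20.2466 V=20.9401[EX]; j=2 S=75.8066 intr=7.8834 cont=8.9345 V=8.9345[hold]; j=3 S=91.5801 intr=0.0000 cont=1.7825 V=1.7825[hold]  S*(3)=62.7499
k=2: j=0 S=57.0908 intr=26.5992 cont=25.9057 V=26.5992[EX]; j=1 S=68.9700 intr=14.7200 cont=14.5691 V=14.7200[EX]; j=2 S=83.3209 intr=0.3691 cont=5.1685 V=5.1685[hold]  S*(2)=68.9700
k=1: j=0 S=62.7499 intr=20.9401 cont=20.2466 V=20.9401[EX]; j=1 S=75.8066 intr=7.8834 cont=9.6674 V=9.6674[hold]  S*(1)=62.7499
k=0: j=0 S=68.9700 intr=14.7200 cont=14.9475 V=14.9475[hold]  S*(0)=-

price = 14.9475
boundary = - 62.7499 68.9700 62.7499 68.9700
tree:
14.9475
20.9401 9.6674
26.5992 14.7200 5.1685
31.7479 20.9401 8.9345 1.7825
36.4323 26.5992 14.7200 3.7486 0.0000
40.6942 31.7479 20.9401 7.8834 0.0000 0.0000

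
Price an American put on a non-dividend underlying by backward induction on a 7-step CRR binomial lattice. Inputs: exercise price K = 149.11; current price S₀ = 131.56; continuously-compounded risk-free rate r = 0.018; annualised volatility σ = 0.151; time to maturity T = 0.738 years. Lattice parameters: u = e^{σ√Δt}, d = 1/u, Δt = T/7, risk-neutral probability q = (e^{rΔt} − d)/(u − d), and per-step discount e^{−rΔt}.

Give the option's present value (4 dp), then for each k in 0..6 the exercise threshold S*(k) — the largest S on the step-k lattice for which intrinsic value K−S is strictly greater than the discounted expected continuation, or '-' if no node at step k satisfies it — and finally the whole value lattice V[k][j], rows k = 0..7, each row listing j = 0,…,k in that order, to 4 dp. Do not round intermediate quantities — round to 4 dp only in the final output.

price = 18.2390
boundary = - 125.2653 119.2717 125.2653 131.5600 125.2653 131.5600
tree:
18.2390
23.8447 12.8588
29.8383 17.8753 8.0311
35.5450 23.8447 12.1402 4.0673
40.9788 29.8383 17.5500 6.9275 1.3024
46.1525 35.5450 23.8447 11.3577 2.6475 0.0000
51.0787 40.9788 29.8383 17.5500 5.3815 0.0000 0.0000
55.7692 46.1525 35.5450 23.8447 10.9390 0.0000 0.0000 0.0000

Δt=0.10543  u=1.05025  d=0.95215  q=0.50711  discount=0.99810
step 7 (expiry): payoffs max(K−S,0) = 55.7692 46.1525 35.5450 23.8447 10.9390 0.0000 0.0000 0.0000
step 6: (k=6,j=0): S=98.0313, (K−S)⁺=51.0787, hold=50.7960 ⇒ V=51.0787 exercise | (k=6,j=1): S=108.1312, (K−S)⁺=40.9788, hold=40.6961 ⇒ V=40.9788 exercise | (k=6,j=2): S=119.2717, (K−S)⁺=29.8383, hold=29.5556 ⇒ V=29.8383 exercise | (k=6,j=3): S=131.5600, (K−S)⁺=17.5500, hold=17.2673 ⇒ V=17.5500 exercise | (k=6,j=4): S=145.1143, (K−S)⁺=3.9957, hold=5.3815 ⇒ V=5.3815 continue | (k=6,j=5): S=160.0651, (K−S)⁺=0.0000, hold=0.0000 ⇒ V=0.0000 continue | (k=6,j=6): S=176.5562, (K−S)⁺=0.0000, hold=0.0000 ⇒ V=0.0000 continue  boundary S*=131.5600
step 5: (k=5,j=0): S=102.9575, (K−S)⁺=46.1525, hold=45.8698 ⇒ V=46.1525 exercise | (k=5,j=1): S=113.5650, (K−S)⁺=35.5450, hold=35.2623 ⇒ V=35.5450 exercise | (k=5,j=2): S=125.2653, (K−S)⁺=23.8447, hold=23.5620 ⇒ V=23.8447 exercise | (k=5,j=3): S=138.1710, (K−S)⁺=10.9390, hold=11.3577 ⇒ V=11.3577 continue | (k=5,j=4): S=152.4065, (K−S)⁺=0.0000, hold=2.6475 ⇒ V=2.6475 continue | (k=5,j=5): S=168.1085, (K−S)⁺=0.0000, hold=0.0000 ⇒ V=0.0000 continue  boundary S*=125.2653
step 4: (k=4,j=0): S=108.1312, (K−S)⁺=40.9788, hold=40.6961 ⇒ V=40.9788 exercise | (k=4,j=1): S=119.2717, (K−S)⁺=29.8383, hold=29.5556 ⇒ V=29.8383 exercise | (k=4,j=2): S=131.5600, (K−S)⁺=17.5500, hold=17.4792 ⇒ V=17.5500 exercise | (k=4,j=3): S=145.1143, (K−S)⁺=3.9957, hold=6.9275 ⇒ V=6.9275 continue | (k=4,j=4): S=160.0651, (K−S)⁺=0.0000, hold=1.3024 ⇒ V=1.3024 continue  boundary S*=131.5600
step 3: (k=3,j=0): S=113.5650, (K−S)⁺=35.5450, hold=35.2623 ⇒ V=35.5450 exercise | (k=3,j=1): S=125.2653, (K−S)⁺=23.8447, hold=23.5620 ⇒ V=23.8447 exercise | (k=3,j=2): S=138.1710, (K−S)⁺=10.9390, hold=12.1402 ⇒ V=12.1402 continue | (k=3,j=3): S=152.4065, (K−S)⁺=0.0000, hold=4.0673 ⇒ V=4.0673 continue  boundary S*=125.2653
step 2: (k=2,j=0): S=119.2717, (K−S)⁺=29.8383, hold=29.5556 ⇒ V=29.8383 exercise | (k=2,j=1): S=131.5600, (K−S)⁺=17.5500, hold=17.8753 ⇒ V=17.8753 continue | (k=2,j=2): S=145.1143, (K−S)⁺=3.9957, hold=8.0311 ⇒ V=8.0311 continue  boundary S*=119.2717
step 1: (k=1,j=0): S=125.2653, (K−S)⁺=23.8447, hold=23.7267 ⇒ V=23.8447 exercise | (k=1,j=1): S=138.1710, (K−S)⁺=10.9390, hold=12.8588 ⇒ V=12.8588 continue  boundary S*=125.2653
step 0: (k=0,j=0): S=131.5600, (K−S)⁺=17.5500, hold=18.2390 ⇒ V=18.2390 continue  boundary S*=-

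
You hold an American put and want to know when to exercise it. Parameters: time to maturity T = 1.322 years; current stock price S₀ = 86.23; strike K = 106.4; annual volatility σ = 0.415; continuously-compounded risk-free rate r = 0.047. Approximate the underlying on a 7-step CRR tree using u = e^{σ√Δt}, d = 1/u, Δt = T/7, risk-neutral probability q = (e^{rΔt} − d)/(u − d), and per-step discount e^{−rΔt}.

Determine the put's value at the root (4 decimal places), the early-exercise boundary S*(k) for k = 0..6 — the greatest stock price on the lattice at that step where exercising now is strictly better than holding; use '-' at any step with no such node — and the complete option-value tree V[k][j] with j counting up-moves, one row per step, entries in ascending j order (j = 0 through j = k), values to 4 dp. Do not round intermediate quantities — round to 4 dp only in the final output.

price = 26.6663
boundary = - - 60.1186 50.1977 60.1186 72.0002 86.2300
tree:
26.6663
35.7597 17.2958
46.2814 25.0085 9.2491
56.2023 34.8301 14.8172 3.3797
64.4860 46.2814 23.0529 6.1570 0.4292
71.4027 56.2023 34.3998 11.1703 0.8321 0.0000
77.1780 64.4860 46.2814 20.1700 1.6133 0.0000 0.0000
82.0003 71.4027 56.2023 34.3998 3.1279 0.0000 0.0000 0.0000

Δt=0.18886, u=1.19764, d=0.83498, q=0.47962, disc=e^(-rΔt)=0.99116
k=7 terminal: V=max(K-S,0) → 82.0003 71.4027 56.2023 34.3998 3.1279 0.0000 0.0000 0.0000
k=6: j=0 S=29.2220 intr=77.1780 cont=76.2378 V=77.1780[EX]; j=1 S=41.9140 intr=64.4860 cont=63.5457 V=64.4860[EX]; j=2 S=60.1186 intr=46.2814 cont=45.3411 V=46.2814[EX]; j=3 S=86.2300 intr=20.1700 cont=19.2297 V=20.1700[EX]; j=4 S=123.6824 intr=0.0000 cont=1.6133 V=1.6133[hold]; j=5 S=177.4016 intr=0.0000 cont=0.0000 V=0.0000[hold]; j=6 S=254.4527 intr=0.0000 cont=0.0000 V=0.0000[hold]  S*(6)=86.2300
k=5: j=0 S=34.9973 intr=71.4027 cont=70.4624 V=71.4027[EX]; j=1 S=50.1977 intr=56.2023 cont=55.2620 V=56.2023[EX]; j=2 S=72.0002 intr=34.3998 cont=33.4596 V=34.3998[EX]; j=3 S=103.2721 intr=3.1279 cont=11.1703 V=11.1703[hold]; j=4 S=148.1265 intr=0.0000 cont=0.8321 V=0.8321[hold]; j=5 S=212.4625 intr=0.0000 cont=0.0000 V=0.0000[hold]  S*(5)=72.0002
k=4: j=0 S=41.9140 intr=64.4860 cont=63.5457 V=64.4860[EX]; j=1 S=60.1186 intr=46.2814 cont=45.3411 V=46.2814[EX]; j=2 S=86.2300 intr=20.1700 cont=23.0529 V=23.0529[hold]; j=3 S=123.6824 intr=0.0000 cont=6.1570 V=6.1570[hold]; j=4 S=177.4016 intr=0.0000 cont=0.4292 V=0.4292[hold]  S*(4)=60.1186
k=3: j=0 S=50.1977 intr=56.2023 cont=55.2620 V=56.2023[EX]; j=1 S=72.0002 intr=34.3998 cont=34.8301 V=34.8301[hold]; j=2 S=103.2721 intr=3.1279 cont=14.8172 V=14.8172[hold]; j=3 S=148.1265 intr=0.0000 cont=3.3797 V=3.3797[hold]  S*(3)=50.1977
k=2: j=0 S=60.1186 intr=46.2814 cont=45.5457 V=46.2814[EX]; j=1 S=86.2300 intr=20.1700 cont=25.0085 V=25.0085[hold]; j=2 S=123.6824 intr=0.0000 cont=9.2491 V=9.2491[hold]  S*(2)=60.1186
k=1: j=0 S=72.0002 intr=34.3998 cont=35.7597 V=35.7597[hold]; j=1 S=103.2721 intr=3.1279 cont=17.2958 V=17.2958[hold]  S*(1)=-
k=0: j=0 S=86.2300 intr=20.1700 cont=26.6663 V=26.6663[hold]  S*(0)=-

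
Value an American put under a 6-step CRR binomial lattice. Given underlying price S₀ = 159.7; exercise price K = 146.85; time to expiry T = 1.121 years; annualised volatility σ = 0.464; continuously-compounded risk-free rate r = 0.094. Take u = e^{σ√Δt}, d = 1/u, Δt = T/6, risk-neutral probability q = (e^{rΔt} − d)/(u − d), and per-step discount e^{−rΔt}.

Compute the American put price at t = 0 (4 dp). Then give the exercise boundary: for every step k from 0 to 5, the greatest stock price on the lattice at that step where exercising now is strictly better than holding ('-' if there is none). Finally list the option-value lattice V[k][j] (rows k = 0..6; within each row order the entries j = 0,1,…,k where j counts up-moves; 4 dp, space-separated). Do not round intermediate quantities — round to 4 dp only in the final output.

Δt=0.18683, u=1.22209, d=0.81827, q=0.49390, disc=e^(-rΔt)=0.98259
k=6 terminal: V=max(K-S,0) → 98.9107 75.2528 39.9198 0.0000 0.0000 0.0000 0.0000
k=5: j=0 S=58.5860 intr=88.2640 cont=85.7075 V=88.2640[EX]; j=1 S=87.4980 intr=59.3520 cont=56.7955 V=59.3520[EX]; j=2 S=130.6781 intr=16.1719 cont=19.8516 V=19.8516[hold]; j=3 S=195.1674 intr=0.0000 cont=0.0000 V=0.0000[hold]; j=4 S=291.4820 intr=0.0000 cont=0.0000 V=0.0000[hold]; j=5 S=435.3277 intr=0.0000 cont=0.0000 V=0.0000[hold]  S*(5)=87.4980
k=4: j=0 S=71.5972 intr=75.2528 cont=72.6963 V=75.2528[EX]; j=1 S=106.9302 intr=39.9198 cont=39.1490 V=39.9198[EX]; j=2 S=159.7000 intr=0.0000 cont=9.8719 V=9.8719[hold]; j=3 S=238.5116 intr=0.0000 cont=0.0000 V=0.0000[hold]; j=4 S=356.2165 intr=0.0000 cont=0.0000 V=0.0000[hold]  S*(4)=106.9302
k=3: j=0 S=87.4980 intr=59.3520 cont=56.7955 V=59.3520[EX]; j=1 S=130.6781 intr=16.1719 cont=24.6425 V=24.6425[hold]; j=2 S=195.1674 intr=0.0000 cont=4.9092 V=4.9092[hold]; j=3 S=291.4820 intr=0.0000 cont=0.0000 V=0.0000[hold]  S*(3)=87.4980
k=2: j=0 S=106.9302 intr=39.9198 cont=41.4741 V=41.4741[hold]; j=1 S=159.7000 intr=0.0000 cont=14.6368 V=14.6368[hold]; j=2 S=238.5116 intr=0.0000 cont=2.4413 V=2.4413[hold]  S*(2)=-
k=1: j=0 S=130.6781 intr=16.1719 cont=27.7278 V=27.7278[hold]; j=1 S=195.1674 intr=0.0000 cont=8.4635 V=8.4635[hold]  S*(1)=-
k=0: j=0 S=159.7000 intr=0.0000 cont=17.8960 V=17.8960[hold]  S*(0)=-

price = 17.8960
boundary = - - - 87.4980 106.9302 87.4980
tree:
17.8960
27.7278 8.4635
41.4741 14.6368 2.4413
59.3520 24.6425 4.9092 0.0000
75.2528 39.9198 9.8719 0.0000 0.0000
88.2640 59.3520 19.8516 0.0000 0.0000 0.0000
98.9107 75.2528 39.9198 0.0000 0.0000 0.0000 0.0000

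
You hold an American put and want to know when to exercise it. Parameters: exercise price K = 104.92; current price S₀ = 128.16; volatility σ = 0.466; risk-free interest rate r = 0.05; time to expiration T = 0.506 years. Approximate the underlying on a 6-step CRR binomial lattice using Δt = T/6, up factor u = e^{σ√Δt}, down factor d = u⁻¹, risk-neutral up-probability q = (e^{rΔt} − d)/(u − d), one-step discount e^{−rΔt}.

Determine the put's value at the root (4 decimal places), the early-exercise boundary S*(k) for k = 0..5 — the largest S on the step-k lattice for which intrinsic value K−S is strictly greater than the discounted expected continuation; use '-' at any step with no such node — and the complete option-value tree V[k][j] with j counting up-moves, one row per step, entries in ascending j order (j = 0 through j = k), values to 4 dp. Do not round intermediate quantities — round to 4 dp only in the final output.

params: Δt=0.08433 u=1.14491 d=0.87343 q=0.48178 e^(-rΔt)=0.99579
t_6 payoffs: 48.0189 30.3327 7.1493 0.0000 0.0000 0.0000 0.0000
t_5: node(5,0) S=65.1468 payoff=39.7732 vs cont=39.3317 → 39.7732 [stop]  node(5,1) S=85.3958 payoff=19.5242 vs cont=19.0827 → 19.5242 [stop]  node(5,2) S=111.9388 payoff=0.0000 vs cont=3.6893 → 3.6893 [wait]  node(5,3) S=146.7319 payoff=0.0000 vs cont=0.0000 → 0.0000 [wait]  node(5,4) S=192.3394 payoff=0.0000 vs cont=0.0000 → 0.0000 [wait]  node(5,5) S=252.1228 payoff=0.0000 vs cont=0.0000 → 0.0000 [wait]  ⇒ S*(5)=85.3958
t_4: node(4,0) S=74.5873 payoff=30.3327 vs cont=29.8912 → 30.3327 [stop]  node(4,1) S=97.7707 payoff=7.1493 vs cont=11.8451 → 11.8451 [wait]  node(4,2) S=128.1600 payoff=0.0000 vs cont=1.9038 → 1.9038 [wait]  node(4,3) S=167.9950 payoff=0.0000 vs cont=0.0000 → 0.0000 [wait]  node(4,4) S=220.2116 payoff=0.0000 vs cont=0.0000 → 0.0000 [wait]  ⇒ S*(4)=74.5873
t_3: node(3,0) S=85.3958 payoff=19.5242 vs cont=21.3355 → 21.3355 [wait]  node(3,1) S=111.9388 payoff=0.0000 vs cont=7.0259 → 7.0259 [wait]  node(3,2) S=146.7319 payoff=0.0000 vs cont=0.9824 → 0.9824 [wait]  node(3,3) S=192.3394 payoff=0.0000 vs cont=0.0000 → 0.0000 [wait]  ⇒ S*(3)=-
t_2: node(2,0) S=97.7707 payoff=7.1493 vs cont=14.3806 → 14.3806 [wait]  node(2,1) S=128.1600 payoff=0.0000 vs cont=4.0969 → 4.0969 [wait]  node(2,2) S=167.9950 payoff=0.0000 vs cont=0.5070 → 0.5070 [wait]  ⇒ S*(2)=-
t_1: node(1,0) S=111.9388 payoff=0.0000 vs cont=9.3864 → 9.3864 [wait]  node(1,1) S=146.7319 payoff=0.0000 vs cont=2.3574 → 2.3574 [wait]  ⇒ S*(1)=-
t_0: node(0,0) S=128.1600 payoff=0.0000 vs cont=5.9747 → 5.9747 [wait]  ⇒ S*(0)=-

price = 5.9747
boundary = - - - - 74.5873 85.3958
tree:
5.9747
9.3864 2.3574
14.3806 4.0969 0.5070
21.3355 7.0259 0.9824 0.0000
30.3327 11.8451 1.9038 0.0000 0.0000
39.7732 19.5242 3.6893 0.0000 0.0000 0.0000
48.0189 30.3327 7.1493 0.0000 0.0000 0.0000 0.0000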